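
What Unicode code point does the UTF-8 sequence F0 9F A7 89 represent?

Leading byte 0xF0 = 11110000 matches 11110xxx → 4-byte sequence.
Byte 1: 0xF0 = 11110000, payload 000 (3 bits).
Byte 2: 0x9F = 10011111 (10xxxxxx ✓), payload 011111.
Byte 3: 0xA7 = 10100111 (10xxxxxx ✓), payload 100111.
Byte 4: 0x89 = 10001001 (10xxxxxx ✓), payload 001001.
Concatenate: 000011111100111001001 = 0x1F9C9 (21 bits → U+1F9C9).

U+1F9C9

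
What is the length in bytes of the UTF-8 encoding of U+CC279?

4

U+CC279 = 0xCC279. UTF-8 uses 1 byte below 0x80, 2 below 0x800, 3 below 0x10000, 4 up to 0x10FFFF. 0xCC279 is in U+10000–U+10FFFF → 4 bytes.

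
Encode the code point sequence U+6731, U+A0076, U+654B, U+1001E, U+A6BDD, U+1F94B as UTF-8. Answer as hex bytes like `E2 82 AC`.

U+6731: 3-byte form → E6 9C B1.
U+A0076: 4-byte form → F2 A0 81 B6.
U+654B: 3-byte form → E6 95 8B.
U+1001E: 4-byte form → F0 90 80 9E.
U+A6BDD: 4-byte form → F2 A6 AF 9D.
U+1F94B: 4-byte form → F0 9F A5 8B.
Concatenated (22 bytes): E6 9C B1 F2 A0 81 B6 E6 95 8B F0 90 80 9E F2 A6 AF 9D F0 9F A5 8B.

E6 9C B1 F2 A0 81 B6 E6 95 8B F0 90 80 9E F2 A6 AF 9D F0 9F A5 8B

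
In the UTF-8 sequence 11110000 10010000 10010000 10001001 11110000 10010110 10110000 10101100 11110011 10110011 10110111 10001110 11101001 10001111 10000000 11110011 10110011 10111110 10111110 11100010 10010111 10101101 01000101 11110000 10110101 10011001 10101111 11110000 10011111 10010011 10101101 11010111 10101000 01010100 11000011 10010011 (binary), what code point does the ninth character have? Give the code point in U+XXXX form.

Offset 0: leading byte 0xF0 = 11110000 → 4-byte char #1 = F0 90 90 89.
Offset 4: leading byte 0xF0 = 11110000 → 4-byte char #2 = F0 96 B0 AC.
Offset 8: leading byte 0xF3 = 11110011 → 4-byte char #3 = F3 B3 B7 8E.
Offset 12: leading byte 0xE9 = 11101001 → 3-byte char #4 = E9 8F 80.
Offset 15: leading byte 0xF3 = 11110011 → 4-byte char #5 = F3 B3 BE BE.
Offset 19: leading byte 0xE2 = 11100010 → 3-byte char #6 = E2 97 AD.
Offset 22: leading byte 0x45 = 01000101 → 1-byte char #7 = 45.
Offset 23: leading byte 0xF0 = 11110000 → 4-byte char #8 = F0 B5 99 AF.
Offset 27: leading byte 0xF0 = 11110000 → 4-byte char #9 = F0 9F 93 AD.
Leading byte 0xF0 = 11110000 matches 11110xxx → 4-byte sequence.
Byte 1: 0xF0 = 11110000, payload 000 (3 bits).
Byte 2: 0x9F = 10011111 (10xxxxxx ✓), payload 011111.
Byte 3: 0x93 = 10010011 (10xxxxxx ✓), payload 010011.
Byte 4: 0xAD = 10101101 (10xxxxxx ✓), payload 101101.
Concatenate: 000011111010011101101 = 0x1F4ED (21 bits → U+1F4ED).

U+1F4ED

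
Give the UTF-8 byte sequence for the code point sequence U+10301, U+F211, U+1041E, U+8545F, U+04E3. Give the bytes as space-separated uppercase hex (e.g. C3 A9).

F0 90 8C 81 EF 88 91 F0 90 90 9E F2 85 91 9F D3 A3

U+10301: 4-byte form → F0 90 8C 81.
U+F211: 3-byte form → EF 88 91.
U+1041E: 4-byte form → F0 90 90 9E.
U+8545F: 4-byte form → F2 85 91 9F.
U+04E3: 2-byte form → D3 A3.
Concatenated (17 bytes): F0 90 8C 81 EF 88 91 F0 90 90 9E F2 85 91 9F D3 A3.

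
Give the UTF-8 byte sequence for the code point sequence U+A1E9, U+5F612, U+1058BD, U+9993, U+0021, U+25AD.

EA 87 A9 F1 9F 98 92 F4 85 A2 BD E9 A6 93 21 E2 96 AD

U+A1E9: 3-byte form → EA 87 A9.
U+5F612: 4-byte form → F1 9F 98 92.
U+1058BD: 4-byte form → F4 85 A2 BD.
U+9993: 3-byte form → E9 A6 93.
U+0021: 1-byte form → 21.
U+25AD: 3-byte form → E2 96 AD.
Concatenated (18 bytes): EA 87 A9 F1 9F 98 92 F4 85 A2 BD E9 A6 93 21 E2 96 AD.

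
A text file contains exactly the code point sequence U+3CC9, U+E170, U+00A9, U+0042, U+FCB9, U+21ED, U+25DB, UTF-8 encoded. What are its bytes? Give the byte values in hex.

E3 B3 89 EE 85 B0 C2 A9 42 EF B2 B9 E2 87 AD E2 97 9B

U+3CC9: 3-byte form → E3 B3 89.
U+E170: 3-byte form → EE 85 B0.
U+00A9: 2-byte form → C2 A9.
U+0042: 1-byte form → 42.
U+FCB9: 3-byte form → EF B2 B9.
U+21ED: 3-byte form → E2 87 AD.
U+25DB: 3-byte form → E2 97 9B.
Concatenated (18 bytes): E3 B3 89 EE 85 B0 C2 A9 42 EF B2 B9 E2 87 AD E2 97 9B.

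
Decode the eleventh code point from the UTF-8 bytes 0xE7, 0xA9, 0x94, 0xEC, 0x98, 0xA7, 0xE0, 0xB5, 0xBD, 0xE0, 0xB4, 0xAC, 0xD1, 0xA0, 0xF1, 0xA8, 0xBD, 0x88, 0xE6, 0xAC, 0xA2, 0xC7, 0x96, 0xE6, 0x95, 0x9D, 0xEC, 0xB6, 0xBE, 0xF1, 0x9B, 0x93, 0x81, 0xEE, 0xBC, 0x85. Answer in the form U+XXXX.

Offset 0: leading byte 0xE7 = 11100111 → 3-byte char #1 = E7 A9 94.
Offset 3: leading byte 0xEC = 11101100 → 3-byte char #2 = EC 98 A7.
Offset 6: leading byte 0xE0 = 11100000 → 3-byte char #3 = E0 B5 BD.
Offset 9: leading byte 0xE0 = 11100000 → 3-byte char #4 = E0 B4 AC.
Offset 12: leading byte 0xD1 = 11010001 → 2-byte char #5 = D1 A0.
Offset 14: leading byte 0xF1 = 11110001 → 4-byte char #6 = F1 A8 BD 88.
Offset 18: leading byte 0xE6 = 11100110 → 3-byte char #7 = E6 AC A2.
Offset 21: leading byte 0xC7 = 11000111 → 2-byte char #8 = C7 96.
Offset 23: leading byte 0xE6 = 11100110 → 3-byte char #9 = E6 95 9D.
Offset 26: leading byte 0xEC = 11101100 → 3-byte char #10 = EC B6 BE.
Offset 29: leading byte 0xF1 = 11110001 → 4-byte char #11 = F1 9B 93 81.
Leading byte 0xF1 = 11110001 matches 11110xxx → 4-byte sequence.
Byte 1: 0xF1 = 11110001, payload 001 (3 bits).
Byte 2: 0x9B = 10011011 (10xxxxxx ✓), payload 011011.
Byte 3: 0x93 = 10010011 (10xxxxxx ✓), payload 010011.
Byte 4: 0x81 = 10000001 (10xxxxxx ✓), payload 000001.
Concatenate: 001011011010011000001 = 0x5B4C1 (21 bits → U+5B4C1).

U+5B4C1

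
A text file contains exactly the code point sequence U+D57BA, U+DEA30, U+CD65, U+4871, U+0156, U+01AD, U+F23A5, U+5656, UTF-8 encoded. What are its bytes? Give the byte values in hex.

U+D57BA: 4-byte form → F3 95 9E BA.
U+DEA30: 4-byte form → F3 9E A8 B0.
U+CD65: 3-byte form → EC B5 A5.
U+4871: 3-byte form → E4 A1 B1.
U+0156: 2-byte form → C5 96.
U+01AD: 2-byte form → C6 AD.
U+F23A5: 4-byte form → F3 B2 8E A5.
U+5656: 3-byte form → E5 99 96.
Concatenated (25 bytes): F3 95 9E BA F3 9E A8 B0 EC B5 A5 E4 A1 B1 C5 96 C6 AD F3 B2 8E A5 E5 99 96.

F3 95 9E BA F3 9E A8 B0 EC B5 A5 E4 A1 B1 C5 96 C6 AD F3 B2 8E A5 E5 99 96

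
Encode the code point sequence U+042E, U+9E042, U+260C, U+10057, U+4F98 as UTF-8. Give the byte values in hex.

U+042E: 2-byte form → D0 AE.
U+9E042: 4-byte form → F2 9E 81 82.
U+260C: 3-byte form → E2 98 8C.
U+10057: 4-byte form → F0 90 81 97.
U+4F98: 3-byte form → E4 BE 98.
Concatenated (16 bytes): D0 AE F2 9E 81 82 E2 98 8C F0 90 81 97 E4 BE 98.

D0 AE F2 9E 81 82 E2 98 8C F0 90 81 97 E4 BE 98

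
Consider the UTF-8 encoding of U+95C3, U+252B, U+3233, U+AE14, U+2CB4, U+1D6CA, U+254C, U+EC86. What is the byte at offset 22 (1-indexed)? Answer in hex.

0x8C

1-indexed offset 22 is 0-indexed offset 21.
U+95C3 → 3-byte form E9 97 83 at offsets 0–2.
U+252B → 3-byte form E2 94 AB at offsets 3–5.
U+3233 → 3-byte form E3 88 B3 at offsets 6–8.
U+AE14 → 3-byte form EA B8 94 at offsets 9–11.
U+2CB4 → 3-byte form E2 B2 B4 at offsets 12–14.
U+1D6CA → 4-byte form F0 9D 9B 8A at offsets 15–18.
U+254C → 3-byte form E2 95 8C at offsets 19–21.
Offset 21 falls in char 7's range; it's byte 3 of E2 95 8C = 0x8C.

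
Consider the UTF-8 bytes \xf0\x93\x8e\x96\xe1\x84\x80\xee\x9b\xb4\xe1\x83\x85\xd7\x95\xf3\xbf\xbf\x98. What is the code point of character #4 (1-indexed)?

Offset 0: leading byte 0xF0 = 11110000 → 4-byte char #1 = F0 93 8E 96.
Offset 4: leading byte 0xE1 = 11100001 → 3-byte char #2 = E1 84 80.
Offset 7: leading byte 0xEE = 11101110 → 3-byte char #3 = EE 9B B4.
Offset 10: leading byte 0xE1 = 11100001 → 3-byte char #4 = E1 83 85.
Leading byte 0xE1 = 11100001 matches 1110xxxx → 3-byte sequence.
Byte 1: 0xE1 = 11100001, payload 0001 (4 bits).
Byte 2: 0x83 = 10000011 (10xxxxxx ✓), payload 000011.
Byte 3: 0x85 = 10000101 (10xxxxxx ✓), payload 000101.
Concatenate: 0001000011000101 = 0x10C5 (16 bits → U+10C5).

U+10C5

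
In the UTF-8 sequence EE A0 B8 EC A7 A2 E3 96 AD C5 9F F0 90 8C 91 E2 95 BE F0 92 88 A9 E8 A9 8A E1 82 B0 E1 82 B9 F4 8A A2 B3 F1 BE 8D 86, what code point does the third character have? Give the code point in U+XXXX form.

Offset 0: leading byte 0xEE = 11101110 → 3-byte char #1 = EE A0 B8.
Offset 3: leading byte 0xEC = 11101100 → 3-byte char #2 = EC A7 A2.
Offset 6: leading byte 0xE3 = 11100011 → 3-byte char #3 = E3 96 AD.
Leading byte 0xE3 = 11100011 matches 1110xxxx → 3-byte sequence.
Byte 1: 0xE3 = 11100011, payload 0011 (4 bits).
Byte 2: 0x96 = 10010110 (10xxxxxx ✓), payload 010110.
Byte 3: 0xAD = 10101101 (10xxxxxx ✓), payload 101101.
Concatenate: 0011010110101101 = 0x35AD (16 bits → U+35AD).

U+35AD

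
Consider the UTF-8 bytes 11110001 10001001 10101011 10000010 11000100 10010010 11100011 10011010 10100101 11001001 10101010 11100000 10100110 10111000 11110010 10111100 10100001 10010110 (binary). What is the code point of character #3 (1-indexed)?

Offset 0: leading byte 0xF1 = 11110001 → 4-byte char #1 = F1 89 AB 82.
Offset 4: leading byte 0xC4 = 11000100 → 2-byte char #2 = C4 92.
Offset 6: leading byte 0xE3 = 11100011 → 3-byte char #3 = E3 9A A5.
Leading byte 0xE3 = 11100011 matches 1110xxxx → 3-byte sequence.
Byte 1: 0xE3 = 11100011, payload 0011 (4 bits).
Byte 2: 0x9A = 10011010 (10xxxxxx ✓), payload 011010.
Byte 3: 0xA5 = 10100101 (10xxxxxx ✓), payload 100101.
Concatenate: 0011011010100101 = 0x36A5 (16 bits → U+36A5).

U+36A5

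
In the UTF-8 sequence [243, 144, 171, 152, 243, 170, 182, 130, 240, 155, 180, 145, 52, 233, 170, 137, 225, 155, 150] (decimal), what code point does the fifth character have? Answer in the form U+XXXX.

Offset 0: leading byte 0xF3 = 11110011 → 4-byte char #1 = F3 90 AB 98.
Offset 4: leading byte 0xF3 = 11110011 → 4-byte char #2 = F3 AA B6 82.
Offset 8: leading byte 0xF0 = 11110000 → 4-byte char #3 = F0 9B B4 91.
Offset 12: leading byte 0x34 = 00110100 → 1-byte char #4 = 34.
Offset 13: leading byte 0xE9 = 11101001 → 3-byte char #5 = E9 AA 89.
Leading byte 0xE9 = 11101001 matches 1110xxxx → 3-byte sequence.
Byte 1: 0xE9 = 11101001, payload 1001 (4 bits).
Byte 2: 0xAA = 10101010 (10xxxxxx ✓), payload 101010.
Byte 3: 0x89 = 10001001 (10xxxxxx ✓), payload 001001.
Concatenate: 1001101010001001 = 0x9A89 (16 bits → U+9A89).

U+9A89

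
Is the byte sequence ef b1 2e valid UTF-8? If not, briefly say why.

Leading byte 0xEF = 11101111 → 3-byte form.
Byte 3 is 0x2E = 00101110, which is not 10xxxxxx — expected a continuation byte.

invalid (non-continuation byte where continuation expected)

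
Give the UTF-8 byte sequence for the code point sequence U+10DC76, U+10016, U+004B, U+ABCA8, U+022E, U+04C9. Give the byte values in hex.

U+10DC76: 4-byte form → F4 8D B1 B6.
U+10016: 4-byte form → F0 90 80 96.
U+004B: 1-byte form → 4B.
U+ABCA8: 4-byte form → F2 AB B2 A8.
U+022E: 2-byte form → C8 AE.
U+04C9: 2-byte form → D3 89.
Concatenated (17 bytes): F4 8D B1 B6 F0 90 80 96 4B F2 AB B2 A8 C8 AE D3 89.

F4 8D B1 B6 F0 90 80 96 4B F2 AB B2 A8 C8 AE D3 89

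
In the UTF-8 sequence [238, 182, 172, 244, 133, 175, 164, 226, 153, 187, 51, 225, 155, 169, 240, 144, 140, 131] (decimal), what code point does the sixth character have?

U+10303

Offset 0: leading byte 0xEE = 11101110 → 3-byte char #1 = EE B6 AC.
Offset 3: leading byte 0xF4 = 11110100 → 4-byte char #2 = F4 85 AF A4.
Offset 7: leading byte 0xE2 = 11100010 → 3-byte char #3 = E2 99 BB.
Offset 10: leading byte 0x33 = 00110011 → 1-byte char #4 = 33.
Offset 11: leading byte 0xE1 = 11100001 → 3-byte char #5 = E1 9B A9.
Offset 14: leading byte 0xF0 = 11110000 → 4-byte char #6 = F0 90 8C 83.
Leading byte 0xF0 = 11110000 matches 11110xxx → 4-byte sequence.
Byte 1: 0xF0 = 11110000, payload 000 (3 bits).
Byte 2: 0x90 = 10010000 (10xxxxxx ✓), payload 010000.
Byte 3: 0x8C = 10001100 (10xxxxxx ✓), payload 001100.
Byte 4: 0x83 = 10000011 (10xxxxxx ✓), payload 000011.
Concatenate: 000010000001100000011 = 0x10303 (21 bits → U+10303).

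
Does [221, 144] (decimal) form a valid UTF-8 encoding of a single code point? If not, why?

valid

Leading byte 0xDD = 11011101 → 2-byte form.
Continuation bytes 0x90=10010000 all match 10xxxxxx.
Decoded value 0x750 is ≥ 0x80 (shortest form) and not a surrogate.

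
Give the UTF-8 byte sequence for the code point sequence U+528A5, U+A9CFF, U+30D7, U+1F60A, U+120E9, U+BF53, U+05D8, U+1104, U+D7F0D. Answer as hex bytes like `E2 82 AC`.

F1 92 A2 A5 F2 A9 B3 BF E3 83 97 F0 9F 98 8A F0 92 83 A9 EB BD 93 D7 98 E1 84 84 F3 97 BC 8D

U+528A5: 4-byte form → F1 92 A2 A5.
U+A9CFF: 4-byte form → F2 A9 B3 BF.
U+30D7: 3-byte form → E3 83 97.
U+1F60A: 4-byte form → F0 9F 98 8A.
U+120E9: 4-byte form → F0 92 83 A9.
U+BF53: 3-byte form → EB BD 93.
U+05D8: 2-byte form → D7 98.
U+1104: 3-byte form → E1 84 84.
U+D7F0D: 4-byte form → F3 97 BC 8D.
Concatenated (31 bytes): F1 92 A2 A5 F2 A9 B3 BF E3 83 97 F0 9F 98 8A F0 92 83 A9 EB BD 93 D7 98 E1 84 84 F3 97 BC 8D.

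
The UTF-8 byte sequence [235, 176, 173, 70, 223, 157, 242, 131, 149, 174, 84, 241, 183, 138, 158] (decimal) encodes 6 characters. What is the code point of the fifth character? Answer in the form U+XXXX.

Offset 0: leading byte 0xEB = 11101011 → 3-byte char #1 = EB B0 AD.
Offset 3: leading byte 0x46 = 01000110 → 1-byte char #2 = 46.
Offset 4: leading byte 0xDF = 11011111 → 2-byte char #3 = DF 9D.
Offset 6: leading byte 0xF2 = 11110010 → 4-byte char #4 = F2 83 95 AE.
Offset 10: leading byte 0x54 = 01010100 → 1-byte char #5 = 54.
Leading byte 0x54 = 01010100 matches 0xxxxxxx → 1-byte sequence.
Byte 1: 0x54 = 01010100, payload 1010100 (7 bits).
Concatenate: 1010100 = 0x54 (7 bits → U+0054).

U+0054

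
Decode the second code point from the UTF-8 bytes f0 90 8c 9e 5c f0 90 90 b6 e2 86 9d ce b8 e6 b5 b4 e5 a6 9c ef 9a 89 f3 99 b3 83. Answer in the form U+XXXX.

U+005C

Offset 0: leading byte 0xF0 = 11110000 → 4-byte char #1 = F0 90 8C 9E.
Offset 4: leading byte 0x5C = 01011100 → 1-byte char #2 = 5C.
Leading byte 0x5C = 01011100 matches 0xxxxxxx → 1-byte sequence.
Byte 1: 0x5C = 01011100, payload 1011100 (7 bits).
Concatenate: 1011100 = 0x5C (7 bits → U+005C).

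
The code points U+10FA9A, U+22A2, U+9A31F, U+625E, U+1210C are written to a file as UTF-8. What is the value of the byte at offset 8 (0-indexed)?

0x9A

U+10FA9A → 4-byte form F4 8F AA 9A at offsets 0–3.
U+22A2 → 3-byte form E2 8A A2 at offsets 4–6.
U+9A31F → 4-byte form F2 9A 8C 9F at offsets 7–10.
Offset 8 falls in char 3's range; it's byte 2 of F2 9A 8C 9F = 0x9A.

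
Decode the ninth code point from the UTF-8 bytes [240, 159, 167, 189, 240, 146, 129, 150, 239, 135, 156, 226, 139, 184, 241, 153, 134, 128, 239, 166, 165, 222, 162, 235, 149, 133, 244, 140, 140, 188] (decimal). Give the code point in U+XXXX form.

U+10C33C

Offset 0: leading byte 0xF0 = 11110000 → 4-byte char #1 = F0 9F A7 BD.
Offset 4: leading byte 0xF0 = 11110000 → 4-byte char #2 = F0 92 81 96.
Offset 8: leading byte 0xEF = 11101111 → 3-byte char #3 = EF 87 9C.
Offset 11: leading byte 0xE2 = 11100010 → 3-byte char #4 = E2 8B B8.
Offset 14: leading byte 0xF1 = 11110001 → 4-byte char #5 = F1 99 86 80.
Offset 18: leading byte 0xEF = 11101111 → 3-byte char #6 = EF A6 A5.
Offset 21: leading byte 0xDE = 11011110 → 2-byte char #7 = DE A2.
Offset 23: leading byte 0xEB = 11101011 → 3-byte char #8 = EB 95 85.
Offset 26: leading byte 0xF4 = 11110100 → 4-byte char #9 = F4 8C 8C BC.
Leading byte 0xF4 = 11110100 matches 11110xxx → 4-byte sequence.
Byte 1: 0xF4 = 11110100, payload 100 (3 bits).
Byte 2: 0x8C = 10001100 (10xxxxxx ✓), payload 001100.
Byte 3: 0x8C = 10001100 (10xxxxxx ✓), payload 001100.
Byte 4: 0xBC = 10111100 (10xxxxxx ✓), payload 111100.
Concatenate: 100001100001100111100 = 0x10C33C (21 bits → U+10C33C).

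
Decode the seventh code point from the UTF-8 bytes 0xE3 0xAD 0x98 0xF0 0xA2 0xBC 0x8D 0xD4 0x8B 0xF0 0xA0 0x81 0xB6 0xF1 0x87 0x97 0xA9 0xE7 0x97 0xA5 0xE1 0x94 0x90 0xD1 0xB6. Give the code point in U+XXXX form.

Offset 0: leading byte 0xE3 = 11100011 → 3-byte char #1 = E3 AD 98.
Offset 3: leading byte 0xF0 = 11110000 → 4-byte char #2 = F0 A2 BC 8D.
Offset 7: leading byte 0xD4 = 11010100 → 2-byte char #3 = D4 8B.
Offset 9: leading byte 0xF0 = 11110000 → 4-byte char #4 = F0 A0 81 B6.
Offset 13: leading byte 0xF1 = 11110001 → 4-byte char #5 = F1 87 97 A9.
Offset 17: leading byte 0xE7 = 11100111 → 3-byte char #6 = E7 97 A5.
Offset 20: leading byte 0xE1 = 11100001 → 3-byte char #7 = E1 94 90.
Leading byte 0xE1 = 11100001 matches 1110xxxx → 3-byte sequence.
Byte 1: 0xE1 = 11100001, payload 0001 (4 bits).
Byte 2: 0x94 = 10010100 (10xxxxxx ✓), payload 010100.
Byte 3: 0x90 = 10010000 (10xxxxxx ✓), payload 010000.
Concatenate: 0001010100010000 = 0x1510 (16 bits → U+1510).

U+1510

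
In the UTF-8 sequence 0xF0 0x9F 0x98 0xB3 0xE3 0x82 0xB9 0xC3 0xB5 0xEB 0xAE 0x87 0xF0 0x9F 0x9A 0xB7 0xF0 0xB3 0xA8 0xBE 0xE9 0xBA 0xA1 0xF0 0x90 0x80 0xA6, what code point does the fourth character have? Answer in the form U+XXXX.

U+BB87

Offset 0: leading byte 0xF0 = 11110000 → 4-byte char #1 = F0 9F 98 B3.
Offset 4: leading byte 0xE3 = 11100011 → 3-byte char #2 = E3 82 B9.
Offset 7: leading byte 0xC3 = 11000011 → 2-byte char #3 = C3 B5.
Offset 9: leading byte 0xEB = 11101011 → 3-byte char #4 = EB AE 87.
Leading byte 0xEB = 11101011 matches 1110xxxx → 3-byte sequence.
Byte 1: 0xEB = 11101011, payload 1011 (4 bits).
Byte 2: 0xAE = 10101110 (10xxxxxx ✓), payload 101110.
Byte 3: 0x87 = 10000111 (10xxxxxx ✓), payload 000111.
Concatenate: 1011101110000111 = 0xBB87 (16 bits → U+BB87).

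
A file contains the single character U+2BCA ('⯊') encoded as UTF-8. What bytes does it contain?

U+2BCA = 0x2BCA = 11210 decimal. In range U+0800–U+FFFF → 3-byte form: 1110xxxx 10xxxxxx 10xxxxxx.
Binary (16 bits): 0010101111001010.
Split 4+6+6: 0010 | 101111 | 001010.
Byte 1: 11100010 = 0xE2.
Byte 2: 10101111 = 0xAF.
Byte 3: 10001010 = 0x8A.

E2 AF 8A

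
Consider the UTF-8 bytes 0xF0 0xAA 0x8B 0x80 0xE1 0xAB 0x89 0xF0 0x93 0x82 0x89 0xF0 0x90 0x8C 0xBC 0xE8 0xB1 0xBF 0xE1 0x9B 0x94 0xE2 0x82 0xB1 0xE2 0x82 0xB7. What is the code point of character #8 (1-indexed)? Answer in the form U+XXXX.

Offset 0: leading byte 0xF0 = 11110000 → 4-byte char #1 = F0 AA 8B 80.
Offset 4: leading byte 0xE1 = 11100001 → 3-byte char #2 = E1 AB 89.
Offset 7: leading byte 0xF0 = 11110000 → 4-byte char #3 = F0 93 82 89.
Offset 11: leading byte 0xF0 = 11110000 → 4-byte char #4 = F0 90 8C BC.
Offset 15: leading byte 0xE8 = 11101000 → 3-byte char #5 = E8 B1 BF.
Offset 18: leading byte 0xE1 = 11100001 → 3-byte char #6 = E1 9B 94.
Offset 21: leading byte 0xE2 = 11100010 → 3-byte char #7 = E2 82 B1.
Offset 24: leading byte 0xE2 = 11100010 → 3-byte char #8 = E2 82 B7.
Leading byte 0xE2 = 11100010 matches 1110xxxx → 3-byte sequence.
Byte 1: 0xE2 = 11100010, payload 0010 (4 bits).
Byte 2: 0x82 = 10000010 (10xxxxxx ✓), payload 000010.
Byte 3: 0xB7 = 10110111 (10xxxxxx ✓), payload 110111.
Concatenate: 0010000010110111 = 0x20B7 (16 bits → U+20B7).

U+20B7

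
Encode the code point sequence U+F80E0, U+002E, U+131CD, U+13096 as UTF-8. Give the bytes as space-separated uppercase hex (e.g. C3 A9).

U+F80E0: 4-byte form → F3 B8 83 A0.
U+002E: 1-byte form → 2E.
U+131CD: 4-byte form → F0 93 87 8D.
U+13096: 4-byte form → F0 93 82 96.
Concatenated (13 bytes): F3 B8 83 A0 2E F0 93 87 8D F0 93 82 96.

F3 B8 83 A0 2E F0 93 87 8D F0 93 82 96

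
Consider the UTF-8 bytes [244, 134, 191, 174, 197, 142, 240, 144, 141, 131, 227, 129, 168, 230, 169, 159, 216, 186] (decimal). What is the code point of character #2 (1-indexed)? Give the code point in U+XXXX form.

Offset 0: leading byte 0xF4 = 11110100 → 4-byte char #1 = F4 86 BF AE.
Offset 4: leading byte 0xC5 = 11000101 → 2-byte char #2 = C5 8E.
Leading byte 0xC5 = 11000101 matches 110xxxxx → 2-byte sequence.
Byte 1: 0xC5 = 11000101, payload 00101 (5 bits).
Byte 2: 0x8E = 10001110 (10xxxxxx ✓), payload 001110.
Concatenate: 00101001110 = 0x14E (11 bits → U+014E).

U+014E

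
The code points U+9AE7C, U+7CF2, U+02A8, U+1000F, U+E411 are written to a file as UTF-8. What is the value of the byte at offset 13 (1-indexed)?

1-indexed offset 13 is 0-indexed offset 12.
U+9AE7C → 4-byte form F2 9A B9 BC at offsets 0–3.
U+7CF2 → 3-byte form E7 B3 B2 at offsets 4–6.
U+02A8 → 2-byte form CA A8 at offsets 7–8.
U+1000F → 4-byte form F0 90 80 8F at offsets 9–12.
Offset 12 falls in char 4's range; it's byte 4 of F0 90 80 8F = 0x8F.

0x8F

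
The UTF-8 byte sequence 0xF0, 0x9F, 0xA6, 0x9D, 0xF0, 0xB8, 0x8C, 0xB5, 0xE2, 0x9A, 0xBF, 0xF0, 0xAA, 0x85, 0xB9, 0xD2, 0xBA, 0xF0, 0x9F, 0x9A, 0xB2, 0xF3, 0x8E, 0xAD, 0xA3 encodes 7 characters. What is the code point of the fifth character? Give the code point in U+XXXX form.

U+04BA

Offset 0: leading byte 0xF0 = 11110000 → 4-byte char #1 = F0 9F A6 9D.
Offset 4: leading byte 0xF0 = 11110000 → 4-byte char #2 = F0 B8 8C B5.
Offset 8: leading byte 0xE2 = 11100010 → 3-byte char #3 = E2 9A BF.
Offset 11: leading byte 0xF0 = 11110000 → 4-byte char #4 = F0 AA 85 B9.
Offset 15: leading byte 0xD2 = 11010010 → 2-byte char #5 = D2 BA.
Leading byte 0xD2 = 11010010 matches 110xxxxx → 2-byte sequence.
Byte 1: 0xD2 = 11010010, payload 10010 (5 bits).
Byte 2: 0xBA = 10111010 (10xxxxxx ✓), payload 111010.
Concatenate: 10010111010 = 0x4BA (11 bits → U+04BA).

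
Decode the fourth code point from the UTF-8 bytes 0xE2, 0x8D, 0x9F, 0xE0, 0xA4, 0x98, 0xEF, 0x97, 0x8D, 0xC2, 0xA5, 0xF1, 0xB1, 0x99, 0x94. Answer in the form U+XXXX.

U+00A5

Offset 0: leading byte 0xE2 = 11100010 → 3-byte char #1 = E2 8D 9F.
Offset 3: leading byte 0xE0 = 11100000 → 3-byte char #2 = E0 A4 98.
Offset 6: leading byte 0xEF = 11101111 → 3-byte char #3 = EF 97 8D.
Offset 9: leading byte 0xC2 = 11000010 → 2-byte char #4 = C2 A5.
Leading byte 0xC2 = 11000010 matches 110xxxxx → 2-byte sequence.
Byte 1: 0xC2 = 11000010, payload 00010 (5 bits).
Byte 2: 0xA5 = 10100101 (10xxxxxx ✓), payload 100101.
Concatenate: 00010100101 = 0xA5 (11 bits → U+00A5).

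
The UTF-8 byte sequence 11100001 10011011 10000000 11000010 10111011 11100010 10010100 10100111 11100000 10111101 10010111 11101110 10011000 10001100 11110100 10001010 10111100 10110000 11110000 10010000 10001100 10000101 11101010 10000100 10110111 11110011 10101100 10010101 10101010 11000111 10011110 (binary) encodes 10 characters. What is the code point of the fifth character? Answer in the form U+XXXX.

U+E60C

Offset 0: leading byte 0xE1 = 11100001 → 3-byte char #1 = E1 9B 80.
Offset 3: leading byte 0xC2 = 11000010 → 2-byte char #2 = C2 BB.
Offset 5: leading byte 0xE2 = 11100010 → 3-byte char #3 = E2 94 A7.
Offset 8: leading byte 0xE0 = 11100000 → 3-byte char #4 = E0 BD 97.
Offset 11: leading byte 0xEE = 11101110 → 3-byte char #5 = EE 98 8C.
Leading byte 0xEE = 11101110 matches 1110xxxx → 3-byte sequence.
Byte 1: 0xEE = 11101110, payload 1110 (4 bits).
Byte 2: 0x98 = 10011000 (10xxxxxx ✓), payload 011000.
Byte 3: 0x8C = 10001100 (10xxxxxx ✓), payload 001100.
Concatenate: 1110011000001100 = 0xE60C (16 bits → U+E60C).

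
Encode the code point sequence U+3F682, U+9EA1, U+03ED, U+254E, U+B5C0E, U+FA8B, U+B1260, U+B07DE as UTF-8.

U+3F682: 4-byte form → F0 BF 9A 82.
U+9EA1: 3-byte form → E9 BA A1.
U+03ED: 2-byte form → CF AD.
U+254E: 3-byte form → E2 95 8E.
U+B5C0E: 4-byte form → F2 B5 B0 8E.
U+FA8B: 3-byte form → EF AA 8B.
U+B1260: 4-byte form → F2 B1 89 A0.
U+B07DE: 4-byte form → F2 B0 9F 9E.
Concatenated (27 bytes): F0 BF 9A 82 E9 BA A1 CF AD E2 95 8E F2 B5 B0 8E EF AA 8B F2 B1 89 A0 F2 B0 9F 9E.

F0 BF 9A 82 E9 BA A1 CF AD E2 95 8E F2 B5 B0 8E EF AA 8B F2 B1 89 A0 F2 B0 9F 9E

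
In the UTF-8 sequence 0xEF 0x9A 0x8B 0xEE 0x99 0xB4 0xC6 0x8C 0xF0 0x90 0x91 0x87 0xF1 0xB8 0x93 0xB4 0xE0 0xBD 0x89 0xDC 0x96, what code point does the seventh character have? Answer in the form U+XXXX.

U+0716

Offset 0: leading byte 0xEF = 11101111 → 3-byte char #1 = EF 9A 8B.
Offset 3: leading byte 0xEE = 11101110 → 3-byte char #2 = EE 99 B4.
Offset 6: leading byte 0xC6 = 11000110 → 2-byte char #3 = C6 8C.
Offset 8: leading byte 0xF0 = 11110000 → 4-byte char #4 = F0 90 91 87.
Offset 12: leading byte 0xF1 = 11110001 → 4-byte char #5 = F1 B8 93 B4.
Offset 16: leading byte 0xE0 = 11100000 → 3-byte char #6 = E0 BD 89.
Offset 19: leading byte 0xDC = 11011100 → 2-byte char #7 = DC 96.
Leading byte 0xDC = 11011100 matches 110xxxxx → 2-byte sequence.
Byte 1: 0xDC = 11011100, payload 11100 (5 bits).
Byte 2: 0x96 = 10010110 (10xxxxxx ✓), payload 010110.
Concatenate: 11100010110 = 0x716 (11 bits → U+0716).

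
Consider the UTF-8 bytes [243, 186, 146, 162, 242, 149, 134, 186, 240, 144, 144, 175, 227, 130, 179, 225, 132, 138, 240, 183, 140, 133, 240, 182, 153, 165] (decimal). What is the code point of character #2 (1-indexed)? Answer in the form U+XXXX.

Offset 0: leading byte 0xF3 = 11110011 → 4-byte char #1 = F3 BA 92 A2.
Offset 4: leading byte 0xF2 = 11110010 → 4-byte char #2 = F2 95 86 BA.
Leading byte 0xF2 = 11110010 matches 11110xxx → 4-byte sequence.
Byte 1: 0xF2 = 11110010, payload 010 (3 bits).
Byte 2: 0x95 = 10010101 (10xxxxxx ✓), payload 010101.
Byte 3: 0x86 = 10000110 (10xxxxxx ✓), payload 000110.
Byte 4: 0xBA = 10111010 (10xxxxxx ✓), payload 111010.
Concatenate: 010010101000110111010 = 0x951BA (21 bits → U+951BA).

U+951BA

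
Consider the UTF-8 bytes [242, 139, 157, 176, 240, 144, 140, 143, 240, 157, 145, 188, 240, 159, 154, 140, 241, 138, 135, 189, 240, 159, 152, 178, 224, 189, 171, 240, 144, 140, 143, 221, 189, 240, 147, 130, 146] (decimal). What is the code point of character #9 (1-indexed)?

Offset 0: leading byte 0xF2 = 11110010 → 4-byte char #1 = F2 8B 9D B0.
Offset 4: leading byte 0xF0 = 11110000 → 4-byte char #2 = F0 90 8C 8F.
Offset 8: leading byte 0xF0 = 11110000 → 4-byte char #3 = F0 9D 91 BC.
Offset 12: leading byte 0xF0 = 11110000 → 4-byte char #4 = F0 9F 9A 8C.
Offset 16: leading byte 0xF1 = 11110001 → 4-byte char #5 = F1 8A 87 BD.
Offset 20: leading byte 0xF0 = 11110000 → 4-byte char #6 = F0 9F 98 B2.
Offset 24: leading byte 0xE0 = 11100000 → 3-byte char #7 = E0 BD AB.
Offset 27: leading byte 0xF0 = 11110000 → 4-byte char #8 = F0 90 8C 8F.
Offset 31: leading byte 0xDD = 11011101 → 2-byte char #9 = DD BD.
Leading byte 0xDD = 11011101 matches 110xxxxx → 2-byte sequence.
Byte 1: 0xDD = 11011101, payload 11101 (5 bits).
Byte 2: 0xBD = 10111101 (10xxxxxx ✓), payload 111101.
Concatenate: 11101111101 = 0x77D (11 bits → U+077D).

U+077D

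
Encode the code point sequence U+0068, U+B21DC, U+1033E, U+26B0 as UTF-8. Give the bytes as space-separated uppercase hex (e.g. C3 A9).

68 F2 B2 87 9C F0 90 8C BE E2 9A B0

U+0068: 1-byte form → 68.
U+B21DC: 4-byte form → F2 B2 87 9C.
U+1033E: 4-byte form → F0 90 8C BE.
U+26B0: 3-byte form → E2 9A B0.
Concatenated (12 bytes): 68 F2 B2 87 9C F0 90 8C BE E2 9A B0.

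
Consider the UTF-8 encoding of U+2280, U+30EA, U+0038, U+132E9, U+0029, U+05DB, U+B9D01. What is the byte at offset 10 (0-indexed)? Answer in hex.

U+2280 → 3-byte form E2 8A 80 at offsets 0–2.
U+30EA → 3-byte form E3 83 AA at offsets 3–5.
U+0038 → 1-byte form 38 at offsets 6–6.
U+132E9 → 4-byte form F0 93 8B A9 at offsets 7–10.
Offset 10 falls in char 4's range; it's byte 4 of F0 93 8B A9 = 0xA9.

0xA9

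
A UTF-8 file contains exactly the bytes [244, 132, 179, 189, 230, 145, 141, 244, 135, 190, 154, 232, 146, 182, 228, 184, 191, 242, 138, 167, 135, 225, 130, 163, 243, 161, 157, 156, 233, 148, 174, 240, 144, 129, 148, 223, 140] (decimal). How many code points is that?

Byte at offset 0: 0xF4 = 11110100 → 4-byte char (#1). Advance 4.
Byte at offset 4: 0xE6 = 11100110 → 3-byte char (#2). Advance 3.
Byte at offset 7: 0xF4 = 11110100 → 4-byte char (#3). Advance 4.
Byte at offset 11: 0xE8 = 11101000 → 3-byte char (#4). Advance 3.
Byte at offset 14: 0xE4 = 11100100 → 3-byte char (#5). Advance 3.
Byte at offset 17: 0xF2 = 11110010 → 4-byte char (#6). Advance 4.
Byte at offset 21: 0xE1 = 11100001 → 3-byte char (#7). Advance 3.
Byte at offset 24: 0xF3 = 11110011 → 4-byte char (#8). Advance 4.
Byte at offset 28: 0xE9 = 11101001 → 3-byte char (#9). Advance 3.
Byte at offset 31: 0xF0 = 11110000 → 4-byte char (#10). Advance 4.
Byte at offset 35: 0xDF = 11011111 → 2-byte char (#11). Advance 2.
Reached end at offset 37 after 11 code points.

11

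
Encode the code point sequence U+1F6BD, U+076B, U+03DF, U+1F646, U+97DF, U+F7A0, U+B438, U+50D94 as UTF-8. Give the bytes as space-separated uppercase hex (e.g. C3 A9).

F0 9F 9A BD DD AB CF 9F F0 9F 99 86 E9 9F 9F EF 9E A0 EB 90 B8 F1 90 B6 94

U+1F6BD: 4-byte form → F0 9F 9A BD.
U+076B: 2-byte form → DD AB.
U+03DF: 2-byte form → CF 9F.
U+1F646: 4-byte form → F0 9F 99 86.
U+97DF: 3-byte form → E9 9F 9F.
U+F7A0: 3-byte form → EF 9E A0.
U+B438: 3-byte form → EB 90 B8.
U+50D94: 4-byte form → F1 90 B6 94.
Concatenated (25 bytes): F0 9F 9A BD DD AB CF 9F F0 9F 99 86 E9 9F 9F EF 9E A0 EB 90 B8 F1 90 B6 94.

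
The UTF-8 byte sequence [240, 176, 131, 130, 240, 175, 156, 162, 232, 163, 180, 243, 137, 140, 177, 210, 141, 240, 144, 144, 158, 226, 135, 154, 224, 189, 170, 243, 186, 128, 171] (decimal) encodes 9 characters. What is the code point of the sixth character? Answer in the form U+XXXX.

U+1041E

Offset 0: leading byte 0xF0 = 11110000 → 4-byte char #1 = F0 B0 83 82.
Offset 4: leading byte 0xF0 = 11110000 → 4-byte char #2 = F0 AF 9C A2.
Offset 8: leading byte 0xE8 = 11101000 → 3-byte char #3 = E8 A3 B4.
Offset 11: leading byte 0xF3 = 11110011 → 4-byte char #4 = F3 89 8C B1.
Offset 15: leading byte 0xD2 = 11010010 → 2-byte char #5 = D2 8D.
Offset 17: leading byte 0xF0 = 11110000 → 4-byte char #6 = F0 90 90 9E.
Leading byte 0xF0 = 11110000 matches 11110xxx → 4-byte sequence.
Byte 1: 0xF0 = 11110000, payload 000 (3 bits).
Byte 2: 0x90 = 10010000 (10xxxxxx ✓), payload 010000.
Byte 3: 0x90 = 10010000 (10xxxxxx ✓), payload 010000.
Byte 4: 0x9E = 10011110 (10xxxxxx ✓), payload 011110.
Concatenate: 000010000010000011110 = 0x1041E (21 bits → U+1041E).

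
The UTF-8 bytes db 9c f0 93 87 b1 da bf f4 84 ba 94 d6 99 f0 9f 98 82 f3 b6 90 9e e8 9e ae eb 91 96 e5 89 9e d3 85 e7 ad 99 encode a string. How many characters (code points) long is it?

Byte at offset 0: 0xDB = 11011011 → 2-byte char (#1). Advance 2.
Byte at offset 2: 0xF0 = 11110000 → 4-byte char (#2). Advance 4.
Byte at offset 6: 0xDA = 11011010 → 2-byte char (#3). Advance 2.
Byte at offset 8: 0xF4 = 11110100 → 4-byte char (#4). Advance 4.
Byte at offset 12: 0xD6 = 11010110 → 2-byte char (#5). Advance 2.
Byte at offset 14: 0xF0 = 11110000 → 4-byte char (#6). Advance 4.
Byte at offset 18: 0xF3 = 11110011 → 4-byte char (#7). Advance 4.
Byte at offset 22: 0xE8 = 11101000 → 3-byte char (#8). Advance 3.
Byte at offset 25: 0xEB = 11101011 → 3-byte char (#9). Advance 3.
Byte at offset 28: 0xE5 = 11100101 → 3-byte char (#10). Advance 3.
Byte at offset 31: 0xD3 = 11010011 → 2-byte char (#11). Advance 2.
Byte at offset 33: 0xE7 = 11100111 → 3-byte char (#12). Advance 3.
Reached end at offset 36 after 12 code points.

12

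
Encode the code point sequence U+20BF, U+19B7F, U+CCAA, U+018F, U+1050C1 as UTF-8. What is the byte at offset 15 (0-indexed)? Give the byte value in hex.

U+20BF → 3-byte form E2 82 BF at offsets 0–2.
U+19B7F → 4-byte form F0 99 AD BF at offsets 3–6.
U+CCAA → 3-byte form EC B2 AA at offsets 7–9.
U+018F → 2-byte form C6 8F at offsets 10–11.
U+1050C1 → 4-byte form F4 85 83 81 at offsets 12–15.
Offset 15 falls in char 5's range; it's byte 4 of F4 85 83 81 = 0x81.

0x81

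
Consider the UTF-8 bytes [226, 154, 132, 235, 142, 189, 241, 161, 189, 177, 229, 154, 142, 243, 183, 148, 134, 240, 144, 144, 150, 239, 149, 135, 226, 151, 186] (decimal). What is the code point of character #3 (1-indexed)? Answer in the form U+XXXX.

U+61F71

Offset 0: leading byte 0xE2 = 11100010 → 3-byte char #1 = E2 9A 84.
Offset 3: leading byte 0xEB = 11101011 → 3-byte char #2 = EB 8E BD.
Offset 6: leading byte 0xF1 = 11110001 → 4-byte char #3 = F1 A1 BD B1.
Leading byte 0xF1 = 11110001 matches 11110xxx → 4-byte sequence.
Byte 1: 0xF1 = 11110001, payload 001 (3 bits).
Byte 2: 0xA1 = 10100001 (10xxxxxx ✓), payload 100001.
Byte 3: 0xBD = 10111101 (10xxxxxx ✓), payload 111101.
Byte 4: 0xB1 = 10110001 (10xxxxxx ✓), payload 110001.
Concatenate: 001100001111101110001 = 0x61F71 (21 bits → U+61F71).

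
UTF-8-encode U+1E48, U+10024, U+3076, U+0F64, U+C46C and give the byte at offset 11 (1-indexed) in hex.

1-indexed offset 11 is 0-indexed offset 10.
U+1E48 → 3-byte form E1 B9 88 at offsets 0–2.
U+10024 → 4-byte form F0 90 80 A4 at offsets 3–6.
U+3076 → 3-byte form E3 81 B6 at offsets 7–9.
U+0F64 → 3-byte form E0 BD A4 at offsets 10–12.
Offset 10 falls in char 4's range; it's byte 1 of E0 BD A4 = 0xE0.

0xE0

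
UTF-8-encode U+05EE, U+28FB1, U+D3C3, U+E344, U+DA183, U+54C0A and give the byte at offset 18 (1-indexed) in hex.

1-indexed offset 18 is 0-indexed offset 17.
U+05EE → 2-byte form D7 AE at offsets 0–1.
U+28FB1 → 4-byte form F0 A8 BE B1 at offsets 2–5.
U+D3C3 → 3-byte form ED 8F 83 at offsets 6–8.
U+E344 → 3-byte form EE 8D 84 at offsets 9–11.
U+DA183 → 4-byte form F3 9A 86 83 at offsets 12–15.
U+54C0A → 4-byte form F1 94 B0 8A at offsets 16–19.
Offset 17 falls in char 6's range; it's byte 2 of F1 94 B0 8A = 0x94.

0x94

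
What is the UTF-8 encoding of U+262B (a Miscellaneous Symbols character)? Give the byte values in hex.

E2 98 AB

U+262B = 0x262B = 9771 decimal. In range U+0800–U+FFFF → 3-byte form: 1110xxxx 10xxxxxx 10xxxxxx.
Binary (16 bits): 0010011000101011.
Split 4+6+6: 0010 | 011000 | 101011.
Byte 1: 11100010 = 0xE2.
Byte 2: 10011000 = 0x98.
Byte 3: 10101011 = 0xAB.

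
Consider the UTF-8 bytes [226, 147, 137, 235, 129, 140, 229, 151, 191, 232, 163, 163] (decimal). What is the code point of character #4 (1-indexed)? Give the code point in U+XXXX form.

Offset 0: leading byte 0xE2 = 11100010 → 3-byte char #1 = E2 93 89.
Offset 3: leading byte 0xEB = 11101011 → 3-byte char #2 = EB 81 8C.
Offset 6: leading byte 0xE5 = 11100101 → 3-byte char #3 = E5 97 BF.
Offset 9: leading byte 0xE8 = 11101000 → 3-byte char #4 = E8 A3 A3.
Leading byte 0xE8 = 11101000 matches 1110xxxx → 3-byte sequence.
Byte 1: 0xE8 = 11101000, payload 1000 (4 bits).
Byte 2: 0xA3 = 10100011 (10xxxxxx ✓), payload 100011.
Byte 3: 0xA3 = 10100011 (10xxxxxx ✓), payload 100011.
Concatenate: 1000100011100011 = 0x88E3 (16 bits → U+88E3).

U+88E3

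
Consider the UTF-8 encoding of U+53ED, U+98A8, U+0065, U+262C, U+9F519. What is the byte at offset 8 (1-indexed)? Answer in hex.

1-indexed offset 8 is 0-indexed offset 7.
U+53ED → 3-byte form E5 8F AD at offsets 0–2.
U+98A8 → 3-byte form E9 A2 A8 at offsets 3–5.
U+0065 → 1-byte form 65 at offsets 6–6.
U+262C → 3-byte form E2 98 AC at offsets 7–9.
Offset 7 falls in char 4's range; it's byte 1 of E2 98 AC = 0xE2.

0xE2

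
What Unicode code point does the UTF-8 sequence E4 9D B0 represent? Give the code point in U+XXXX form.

Leading byte 0xE4 = 11100100 matches 1110xxxx → 3-byte sequence.
Byte 1: 0xE4 = 11100100, payload 0100 (4 bits).
Byte 2: 0x9D = 10011101 (10xxxxxx ✓), payload 011101.
Byte 3: 0xB0 = 10110000 (10xxxxxx ✓), payload 110000.
Concatenate: 0100011101110000 = 0x4770 (16 bits → U+4770).

U+4770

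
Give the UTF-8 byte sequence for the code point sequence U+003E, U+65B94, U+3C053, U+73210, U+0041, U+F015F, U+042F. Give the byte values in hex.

3E F1 A5 AE 94 F0 BC 81 93 F1 B3 88 90 41 F3 B0 85 9F D0 AF

U+003E: 1-byte form → 3E.
U+65B94: 4-byte form → F1 A5 AE 94.
U+3C053: 4-byte form → F0 BC 81 93.
U+73210: 4-byte form → F1 B3 88 90.
U+0041: 1-byte form → 41.
U+F015F: 4-byte form → F3 B0 85 9F.
U+042F: 2-byte form → D0 AF.
Concatenated (20 bytes): 3E F1 A5 AE 94 F0 BC 81 93 F1 B3 88 90 41 F3 B0 85 9F D0 AF.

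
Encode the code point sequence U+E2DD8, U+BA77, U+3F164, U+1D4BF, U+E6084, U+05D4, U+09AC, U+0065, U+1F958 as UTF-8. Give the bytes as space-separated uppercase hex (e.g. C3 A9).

F3 A2 B7 98 EB A9 B7 F0 BF 85 A4 F0 9D 92 BF F3 A6 82 84 D7 94 E0 A6 AC 65 F0 9F A5 98

U+E2DD8: 4-byte form → F3 A2 B7 98.
U+BA77: 3-byte form → EB A9 B7.
U+3F164: 4-byte form → F0 BF 85 A4.
U+1D4BF: 4-byte form → F0 9D 92 BF.
U+E6084: 4-byte form → F3 A6 82 84.
U+05D4: 2-byte form → D7 94.
U+09AC: 3-byte form → E0 A6 AC.
U+0065: 1-byte form → 65.
U+1F958: 4-byte form → F0 9F A5 98.
Concatenated (29 bytes): F3 A2 B7 98 EB A9 B7 F0 BF 85 A4 F0 9D 92 BF F3 A6 82 84 D7 94 E0 A6 AC 65 F0 9F A5 98.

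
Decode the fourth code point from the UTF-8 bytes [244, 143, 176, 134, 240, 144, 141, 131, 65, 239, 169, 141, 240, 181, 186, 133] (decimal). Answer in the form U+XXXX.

U+FA4D

Offset 0: leading byte 0xF4 = 11110100 → 4-byte char #1 = F4 8F B0 86.
Offset 4: leading byte 0xF0 = 11110000 → 4-byte char #2 = F0 90 8D 83.
Offset 8: leading byte 0x41 = 01000001 → 1-byte char #3 = 41.
Offset 9: leading byte 0xEF = 11101111 → 3-byte char #4 = EF A9 8D.
Leading byte 0xEF = 11101111 matches 1110xxxx → 3-byte sequence.
Byte 1: 0xEF = 11101111, payload 1111 (4 bits).
Byte 2: 0xA9 = 10101001 (10xxxxxx ✓), payload 101001.
Byte 3: 0x8D = 10001101 (10xxxxxx ✓), payload 001101.
Concatenate: 1111101001001101 = 0xFA4D (16 bits → U+FA4D).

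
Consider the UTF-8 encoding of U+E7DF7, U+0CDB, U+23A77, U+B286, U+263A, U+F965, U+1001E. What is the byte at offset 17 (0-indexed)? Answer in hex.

U+E7DF7 → 4-byte form F3 A7 B7 B7 at offsets 0–3.
U+0CDB → 3-byte form E0 B3 9B at offsets 4–6.
U+23A77 → 4-byte form F0 A3 A9 B7 at offsets 7–10.
U+B286 → 3-byte form EB 8A 86 at offsets 11–13.
U+263A → 3-byte form E2 98 BA at offsets 14–16.
U+F965 → 3-byte form EF A5 A5 at offsets 17–19.
Offset 17 falls in char 6's range; it's byte 1 of EF A5 A5 = 0xEF.

0xEF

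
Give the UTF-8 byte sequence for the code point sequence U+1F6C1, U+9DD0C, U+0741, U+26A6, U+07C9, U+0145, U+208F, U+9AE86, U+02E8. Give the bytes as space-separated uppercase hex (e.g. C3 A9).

U+1F6C1: 4-byte form → F0 9F 9B 81.
U+9DD0C: 4-byte form → F2 9D B4 8C.
U+0741: 2-byte form → DD 81.
U+26A6: 3-byte form → E2 9A A6.
U+07C9: 2-byte form → DF 89.
U+0145: 2-byte form → C5 85.
U+208F: 3-byte form → E2 82 8F.
U+9AE86: 4-byte form → F2 9A BA 86.
U+02E8: 2-byte form → CB A8.
Concatenated (26 bytes): F0 9F 9B 81 F2 9D B4 8C DD 81 E2 9A A6 DF 89 C5 85 E2 82 8F F2 9A BA 86 CB A8.

F0 9F 9B 81 F2 9D B4 8C DD 81 E2 9A A6 DF 89 C5 85 E2 82 8F F2 9A BA 86 CB A8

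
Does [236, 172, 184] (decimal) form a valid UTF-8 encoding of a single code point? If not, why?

Leading byte 0xEC = 11101100 → 3-byte form.
Continuation bytes 0xAC=10101100, 0xB8=10111000 all match 10xxxxxx.
Decoded value 0xCB38 is ≥ 0x800 (shortest form) and not a surrogate.

valid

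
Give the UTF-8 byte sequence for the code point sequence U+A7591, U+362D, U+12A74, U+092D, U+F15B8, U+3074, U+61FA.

F2 A7 96 91 E3 98 AD F0 92 A9 B4 E0 A4 AD F3 B1 96 B8 E3 81 B4 E6 87 BA

U+A7591: 4-byte form → F2 A7 96 91.
U+362D: 3-byte form → E3 98 AD.
U+12A74: 4-byte form → F0 92 A9 B4.
U+092D: 3-byte form → E0 A4 AD.
U+F15B8: 4-byte form → F3 B1 96 B8.
U+3074: 3-byte form → E3 81 B4.
U+61FA: 3-byte form → E6 87 BA.
Concatenated (24 bytes): F2 A7 96 91 E3 98 AD F0 92 A9 B4 E0 A4 AD F3 B1 96 B8 E3 81 B4 E6 87 BA.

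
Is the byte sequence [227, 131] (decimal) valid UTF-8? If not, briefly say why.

invalid (sequence truncated)

Leading byte 0xE3 = 11100011 → 3-byte form, but only 2 bytes are present.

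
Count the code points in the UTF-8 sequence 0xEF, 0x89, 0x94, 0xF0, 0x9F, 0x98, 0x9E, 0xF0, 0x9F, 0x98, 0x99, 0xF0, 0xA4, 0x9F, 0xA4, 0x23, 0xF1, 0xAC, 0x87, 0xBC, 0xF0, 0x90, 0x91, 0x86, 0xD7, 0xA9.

8

Byte at offset 0: 0xEF = 11101111 → 3-byte char (#1). Advance 3.
Byte at offset 3: 0xF0 = 11110000 → 4-byte char (#2). Advance 4.
Byte at offset 7: 0xF0 = 11110000 → 4-byte char (#3). Advance 4.
Byte at offset 11: 0xF0 = 11110000 → 4-byte char (#4). Advance 4.
Byte at offset 15: 0x23 = 00100011 → 1-byte char (#5). Advance 1.
Byte at offset 16: 0xF1 = 11110001 → 4-byte char (#6). Advance 4.
Byte at offset 20: 0xF0 = 11110000 → 4-byte char (#7). Advance 4.
Byte at offset 24: 0xD7 = 11010111 → 2-byte char (#8). Advance 2.
Reached end at offset 26 after 8 code points.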